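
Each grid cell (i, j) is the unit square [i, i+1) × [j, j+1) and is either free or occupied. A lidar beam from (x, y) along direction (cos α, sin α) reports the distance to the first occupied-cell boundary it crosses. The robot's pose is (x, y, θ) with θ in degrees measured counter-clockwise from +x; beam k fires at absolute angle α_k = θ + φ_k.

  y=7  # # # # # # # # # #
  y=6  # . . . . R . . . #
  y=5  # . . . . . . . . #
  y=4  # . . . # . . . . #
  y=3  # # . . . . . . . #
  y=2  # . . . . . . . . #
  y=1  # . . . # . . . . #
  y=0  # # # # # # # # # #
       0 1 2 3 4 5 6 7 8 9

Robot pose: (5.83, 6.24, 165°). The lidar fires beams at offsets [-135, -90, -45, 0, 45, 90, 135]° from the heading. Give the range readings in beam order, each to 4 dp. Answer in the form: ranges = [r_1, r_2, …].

beam 1: φ=-135°, α=30°
  direction (0.8660, 0.5000); cell (5,6); t to first gridline: x 0.1963, y 1.5200 (then +1.1547 / +2.0000)
    (6,6) via x @ 0.1963
    (7,6) via x @ 1.3510
    (7,7) via y @ 1.5200  # hit
  → r_1 = 1.5200
beam 2: φ=-90°, α=75°
  direction (0.2588, 0.9659); cell (5,6); t to first gridline: x 0.6568, y 0.7868 (then +3.8637 / +1.0353)
    (6,6) via x @ 0.6568
    (6,7) via y @ 0.7868  # hit
  → r_2 = 0.7868
beam 3: φ=-45°, α=120°
  direction (-0.5000, 0.8660); cell (5,6); t to first gridline: x 1.6600, y 0.8776 (then +2.0000 / +1.1547)
    (5,7) via y @ 0.8776  # hit
  → r_3 = 0.8776
beam 4: φ=0°, α=165°
  direction (-0.9659, 0.2588); cell (5,6); t to first gridline: x 0.8593, y 2.9364 (then +1.0353 / +3.8637)
    (4,6) via x @ 0.8593
    (3,6) via x @ 1.8946
    (2,6) via x @ 2.9298
    (2,7) via y @ 2.9364  # hit
  → r_4 = 2.9364
beam 5: φ=45°, α=210°
  direction (-0.8660, -0.5000); cell (5,6); t to first gridline: x 0.9584, y 0.4800 (then +1.1547 / +2.0000)
    (5,5) via y @ 0.4800
    (4,5) via x @ 0.9584
    (3,5) via x @ 2.1131
    (3,4) via y @ 2.4800
    (2,4) via x @ 3.2678
    (1,4) via x @ 4.4225
    (1,3) via y @ 4.4800  # hit
  → r_5 = 4.4800
beam 6: φ=90°, α=255°
  direction (-0.2588, -0.9659); cell (5,6); t to first gridline: x 3.2069, y 0.2485 (then +3.8637 / +1.0353)
    (5,5) via y @ 0.2485
    (5,4) via y @ 1.2837
    (5,3) via y @ 2.3190
    (4,3) via x @ 3.2069
    (4,2) via y @ 3.3543
    (4,1) via y @ 4.3896  # hit
  → r_6 = 4.3896
beam 7: φ=135°, α=300°
  direction (0.5000, -0.8660); cell (5,6); t to first gridline: x 0.3400, y 0.2771 (then +2.0000 / +1.1547)
    (5,5) via y @ 0.2771
    (6,5) via x @ 0.3400
    (6,4) via y @ 1.4318
    (7,4) via x @ 2.3400
    (7,3) via y @ 2.5865
    (7,2) via y @ 3.7412
    (8,2) via x @ 4.3400
    (8,1) via y @ 4.8959
    (8,0) via y @ 6.0506  # hit
  → r_7 = 6.0506

ranges = [1.5200, 0.7868, 0.8776, 2.9364, 4.4800, 4.3896, 6.0506]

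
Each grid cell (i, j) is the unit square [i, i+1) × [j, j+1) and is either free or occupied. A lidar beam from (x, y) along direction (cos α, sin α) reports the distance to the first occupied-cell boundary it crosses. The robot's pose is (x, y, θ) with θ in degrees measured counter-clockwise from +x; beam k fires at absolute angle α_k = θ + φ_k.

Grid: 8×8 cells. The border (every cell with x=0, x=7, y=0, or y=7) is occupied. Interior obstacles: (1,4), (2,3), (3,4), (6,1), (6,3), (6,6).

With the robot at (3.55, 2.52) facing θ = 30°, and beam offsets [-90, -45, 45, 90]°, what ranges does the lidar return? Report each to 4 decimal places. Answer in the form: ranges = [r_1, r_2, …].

beam 1: φ=-90°, α=300°
  dir = (cos 300°, sin 300°) = (0.5000, -0.8660); from cell (3,2)
  next x-line at t=0.9000, next y-line at t=0.6004; Δt_x=2.0000, Δt_y=1.1547
    y: enter (3,1) at t=0.6004
    x: enter (4,1) at t=0.9000
    y: enter (4,0) at t=1.7551 ← occupied
  → r_1 = 1.7551
beam 2: φ=-45°, α=345°
  dir = (cos 345°, sin 345°) = (0.9659, -0.2588); from cell (3,2)
  next x-line at t=0.4659, next y-line at t=2.0091; Δt_x=1.0353, Δt_y=3.8637
    x: enter (4,2) at t=0.4659
    x: enter (5,2) at t=1.5012
    y: enter (5,1) at t=2.0091
    x: enter (6,1) at t=2.5364 ← occupied
  → r_2 = 2.5364
beam 3: φ=45°, α=75°
  dir = (cos 75°, sin 75°) = (0.2588, 0.9659); from cell (3,2)
  next x-line at t=1.7387, next y-line at t=0.4969; Δt_x=3.8637, Δt_y=1.0353
    y: enter (3,3) at t=0.4969
    y: enter (3,4) at t=1.5322 ← occupied
  → r_3 = 1.5322
beam 4: φ=90°, α=120°
  dir = (cos 120°, sin 120°) = (-0.5000, 0.8660); from cell (3,2)
  next x-line at t=1.1000, next y-line at t=0.5543; Δt_x=2.0000, Δt_y=1.1547
    y: enter (3,3) at t=0.5543
    x: enter (2,3) at t=1.1000 ← occupied
  → r_4 = 1.1000

ranges = [1.7551, 2.5364, 1.5322, 1.1000]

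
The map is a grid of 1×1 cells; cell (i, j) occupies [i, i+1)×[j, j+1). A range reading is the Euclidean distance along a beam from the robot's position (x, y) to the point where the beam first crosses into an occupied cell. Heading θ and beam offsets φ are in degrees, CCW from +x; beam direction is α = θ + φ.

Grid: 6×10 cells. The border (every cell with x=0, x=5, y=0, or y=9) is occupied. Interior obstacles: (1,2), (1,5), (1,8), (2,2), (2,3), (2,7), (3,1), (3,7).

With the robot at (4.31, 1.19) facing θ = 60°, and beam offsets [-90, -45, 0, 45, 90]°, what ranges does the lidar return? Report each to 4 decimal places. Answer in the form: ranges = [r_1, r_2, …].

ranges = [0.3800, 0.7143, 1.3800, 6.0150, 0.3580]

beam 1: φ=-90°, α=330°
  d=(0.8660,-0.5000)  start (4,1)  tX=0.7967 tY=0.3800  stride 1/|dx|=1.1547 1/|dy|=2.0000
    cross y-line → (4,0), t=0.3800 (wall)
  → r_1 = 0.3800
beam 2: φ=-45°, α=15°
  d=(0.9659,0.2588)  start (4,1)  tX=0.7143 tY=3.1296  stride 1/|dx|=1.0353 1/|dy|=3.8637
    cross x-line → (5,1), t=0.7143 (wall)
  → r_2 = 0.7143
beam 3: φ=0°, α=60°
  d=(0.5000,0.8660)  start (4,1)  tX=1.3800 tY=0.9353  stride 1/|dx|=2.0000 1/|dy|=1.1547
    cross y-line → (4,2), t=0.9353
    cross x-line → (5,2), t=1.3800 (wall)
  → r_3 = 1.3800
beam 4: φ=45°, α=105°
  d=(-0.2588,0.9659)  start (4,1)  tX=1.1977 tY=0.8386  stride 1/|dx|=3.8637 1/|dy|=1.0353
    cross y-line → (4,2), t=0.8386
    cross x-line → (3,2), t=1.1977
    cross y-line → (3,3), t=1.8738
    cross y-line → (3,4), t=2.9091
    cross y-line → (3,5), t=3.9444
    cross y-line → (3,6), t=4.9797
    cross x-line → (2,6), t=5.0615
    cross y-line → (2,7), t=6.0150 (wall)
  → r_4 = 6.0150
beam 5: φ=90°, α=150°
  d=(-0.8660,0.5000)  start (4,1)  tX=0.3580 tY=1.6200  stride 1/|dx|=1.1547 1/|dy|=2.0000
    cross x-line → (3,1), t=0.3580 (wall)
  → r_5 = 0.3580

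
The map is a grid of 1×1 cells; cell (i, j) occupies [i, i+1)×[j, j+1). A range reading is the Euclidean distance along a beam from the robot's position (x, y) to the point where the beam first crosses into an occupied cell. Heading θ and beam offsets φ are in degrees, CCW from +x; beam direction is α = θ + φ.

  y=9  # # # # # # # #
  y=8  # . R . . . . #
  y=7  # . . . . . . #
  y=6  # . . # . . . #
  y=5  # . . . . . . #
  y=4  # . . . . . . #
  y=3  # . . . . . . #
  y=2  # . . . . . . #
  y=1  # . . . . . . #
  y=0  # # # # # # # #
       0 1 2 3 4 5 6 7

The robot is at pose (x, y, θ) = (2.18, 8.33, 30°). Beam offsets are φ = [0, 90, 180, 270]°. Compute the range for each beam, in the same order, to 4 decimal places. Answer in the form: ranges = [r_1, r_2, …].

beam 1: φ=0°, α=30°
  d=(0.8660,0.5000)  start (2,8)  tX=0.9469 tY=1.3400  stride 1/|dx|=1.1547 1/|dy|=2.0000
    cross x-line → (3,8), t=0.9469
    cross y-line → (3,9), t=1.3400 (wall)
  → r_1 = 1.3400
beam 2: φ=90°, α=120°
  d=(-0.5000,0.8660)  start (2,8)  tX=0.3600 tY=0.7736  stride 1/|dx|=2.0000 1/|dy|=1.1547
    cross x-line → (1,8), t=0.3600
    cross y-line → (1,9), t=0.7736 (wall)
  → r_2 = 0.7736
beam 3: φ=180°, α=210°
  d=(-0.8660,-0.5000)  start (2,8)  tX=0.2078 tY=0.6600  stride 1/|dx|=1.1547 1/|dy|=2.0000
    cross x-line → (1,8), t=0.2078
    cross y-line → (1,7), t=0.6600
    cross x-line → (0,7), t=1.3625 (wall)
  → r_3 = 1.3625
beam 4: φ=270°, α=300°
  d=(0.5000,-0.8660)  start (2,8)  tX=1.6400 tY=0.3811  stride 1/|dx|=2.0000 1/|dy|=1.1547
    cross y-line → (2,7), t=0.3811
    cross y-line → (2,6), t=1.5358
    cross x-line → (3,6), t=1.6400 (wall)
  → r_4 = 1.6400

ranges = [1.3400, 0.7736, 1.3625, 1.6400]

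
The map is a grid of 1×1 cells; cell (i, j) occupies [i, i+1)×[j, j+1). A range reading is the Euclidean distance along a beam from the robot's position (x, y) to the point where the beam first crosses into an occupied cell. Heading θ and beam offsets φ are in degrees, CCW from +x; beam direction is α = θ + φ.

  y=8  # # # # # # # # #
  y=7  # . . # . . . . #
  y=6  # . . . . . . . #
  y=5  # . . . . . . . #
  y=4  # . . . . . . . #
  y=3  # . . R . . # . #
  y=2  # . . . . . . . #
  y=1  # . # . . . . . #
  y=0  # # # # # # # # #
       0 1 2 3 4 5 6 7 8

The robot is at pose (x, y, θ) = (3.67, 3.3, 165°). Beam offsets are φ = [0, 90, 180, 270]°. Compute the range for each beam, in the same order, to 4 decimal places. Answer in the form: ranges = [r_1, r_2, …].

ranges = [2.7642, 2.3811, 4.4827, 4.8658]

beam 1: φ=0°, α=165°
  cosα=-0.9659 sinα=0.2588 | (3,3) | tMaxX 0.6936 tMaxY 2.7046 | tΔX 1.0353 tΔY 3.8637
    t=0.6936 [x] (2,3)
    t=1.7289 [x] (1,3)
    t=2.7046 [y] (1,4)
    t=2.7642 [x] (0,4) — stop
  → r_1 = 2.7642
beam 2: φ=90°, α=255°
  cosα=-0.2588 sinα=-0.9659 | (3,3) | tMaxX 2.5887 tMaxY 0.3106 | tΔX 3.8637 tΔY 1.0353
    t=0.3106 [y] (3,2)
    t=1.3459 [y] (3,1)
    t=2.3811 [y] (3,0) — stop
  → r_2 = 2.3811
beam 3: φ=180°, α=345°
  cosα=0.9659 sinα=-0.2588 | (3,3) | tMaxX 0.3416 tMaxY 1.1591 | tΔX 1.0353 tΔY 3.8637
    t=0.3416 [x] (4,3)
    t=1.1591 [y] (4,2)
    t=1.3769 [x] (5,2)
    t=2.4122 [x] (6,2)
    t=3.4475 [x] (7,2)
    t=4.4827 [x] (8,2) — stop
  → r_3 = 4.4827
beam 4: φ=270°, α=75°
  cosα=0.2588 sinα=0.9659 | (3,3) | tMaxX 1.2750 tMaxY 0.7247 | tΔX 3.8637 tΔY 1.0353
    t=0.7247 [y] (3,4)
    t=1.2750 [x] (4,4)
    t=1.7600 [y] (4,5)
    t=2.7952 [y] (4,6)
    t=3.8305 [y] (4,7)
    t=4.8658 [y] (4,8) — stop
  → r_4 = 4.8658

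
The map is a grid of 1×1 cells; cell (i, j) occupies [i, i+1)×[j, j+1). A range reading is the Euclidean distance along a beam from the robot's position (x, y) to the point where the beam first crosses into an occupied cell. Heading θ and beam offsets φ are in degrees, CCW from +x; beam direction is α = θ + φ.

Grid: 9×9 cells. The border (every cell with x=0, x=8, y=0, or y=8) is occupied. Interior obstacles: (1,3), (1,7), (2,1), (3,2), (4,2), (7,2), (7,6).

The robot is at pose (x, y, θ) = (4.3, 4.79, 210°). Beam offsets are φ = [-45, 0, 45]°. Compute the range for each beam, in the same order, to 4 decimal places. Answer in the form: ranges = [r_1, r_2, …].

beam 1: φ=-45°, α=165°
  direction (-0.9659, 0.2588); cell (4,4); t to first gridline: x 0.3106, y 0.8114 (then +1.0353 / +3.8637)
    (3,4) via x @ 0.3106
    (3,5) via y @ 0.8114
    (2,5) via x @ 1.3459
    (1,5) via x @ 2.3811
    (0,5) via x @ 3.4164  # hit
  → r_1 = 3.4164
beam 2: φ=0°, α=210°
  direction (-0.8660, -0.5000); cell (4,4); t to first gridline: x 0.3464, y 1.5800 (then +1.1547 / +2.0000)
    (3,4) via x @ 0.3464
    (2,4) via x @ 1.5011
    (2,3) via y @ 1.5800
    (1,3) via x @ 2.6558  # hit
  → r_2 = 2.6558
beam 3: φ=45°, α=255°
  direction (-0.2588, -0.9659); cell (4,4); t to first gridline: x 1.1591, y 0.8179 (then +3.8637 / +1.0353)
    (4,3) via y @ 0.8179
    (3,3) via x @ 1.1591
    (3,2) via y @ 1.8531  # hit
  → r_3 = 1.8531

ranges = [3.4164, 2.6558, 1.8531]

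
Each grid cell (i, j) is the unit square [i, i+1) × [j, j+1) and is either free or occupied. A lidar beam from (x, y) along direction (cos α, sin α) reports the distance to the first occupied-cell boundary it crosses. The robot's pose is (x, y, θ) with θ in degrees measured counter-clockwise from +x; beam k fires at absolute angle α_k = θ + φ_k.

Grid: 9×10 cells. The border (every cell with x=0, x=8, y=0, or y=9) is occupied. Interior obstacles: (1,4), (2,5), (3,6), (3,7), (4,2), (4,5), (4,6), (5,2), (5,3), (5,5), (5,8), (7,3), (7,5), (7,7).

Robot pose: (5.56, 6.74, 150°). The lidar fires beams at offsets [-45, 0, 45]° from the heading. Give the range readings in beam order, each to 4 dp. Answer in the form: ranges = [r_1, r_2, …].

ranges = [1.3044, 1.8013, 0.5798]

beam 1: φ=-45°, α=105°
  cosα=-0.2588 sinα=0.9659 | (5,6) | tMaxX 2.1637 tMaxY 0.2692 | tΔX 3.8637 tΔY 1.0353
    t=0.2692 [y] (5,7)
    t=1.3044 [y] (5,8) — stop
  → r_1 = 1.3044
beam 2: φ=0°, α=150°
  cosα=-0.8660 sinα=0.5000 | (5,6) | tMaxX 0.6466 tMaxY 0.5200 | tΔX 1.1547 tΔY 2.0000
    t=0.5200 [y] (5,7)
    t=0.6466 [x] (4,7)
    t=1.8013 [x] (3,7) — stop
  → r_2 = 1.8013
beam 3: φ=45°, α=195°
  cosα=-0.9659 sinα=-0.2588 | (5,6) | tMaxX 0.5798 tMaxY 2.8591 | tΔX 1.0353 tΔY 3.8637
    t=0.5798 [x] (4,6) — stop
  → r_3 = 0.5798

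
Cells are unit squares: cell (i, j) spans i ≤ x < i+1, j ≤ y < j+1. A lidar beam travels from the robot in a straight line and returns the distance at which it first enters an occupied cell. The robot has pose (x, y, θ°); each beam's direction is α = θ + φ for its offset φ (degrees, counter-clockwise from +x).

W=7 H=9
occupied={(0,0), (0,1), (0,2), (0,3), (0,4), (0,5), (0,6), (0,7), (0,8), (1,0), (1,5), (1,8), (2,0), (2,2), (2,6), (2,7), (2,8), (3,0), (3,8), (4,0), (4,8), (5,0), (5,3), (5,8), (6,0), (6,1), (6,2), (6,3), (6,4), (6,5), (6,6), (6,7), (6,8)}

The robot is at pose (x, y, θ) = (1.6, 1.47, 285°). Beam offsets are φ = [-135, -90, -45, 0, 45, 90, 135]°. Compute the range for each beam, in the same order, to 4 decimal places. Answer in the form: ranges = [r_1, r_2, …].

ranges = [0.6928, 0.6212, 0.5427, 0.4866, 0.9400, 4.5552, 0.8000]

beam 1: φ=-135°, α=150°
  cosα=-0.8660 sinα=0.5000 | (1,1) | tMaxX 0.6928 tMaxY 1.0600 | tΔX 1.1547 tΔY 2.0000
    t=0.6928 [x] (0,1) — stop
  → r_1 = 0.6928
beam 2: φ=-90°, α=195°
  cosα=-0.9659 sinα=-0.2588 | (1,1) | tMaxX 0.6212 tMaxY 1.8159 | tΔX 1.0353 tΔY 3.8637
    t=0.6212 [x] (0,1) — stop
  → r_2 = 0.6212
beam 3: φ=-45°, α=240°
  cosα=-0.5000 sinα=-0.8660 | (1,1) | tMaxX 1.2000 tMaxY 0.5427 | tΔX 2.0000 tΔY 1.1547
    t=0.5427 [y] (1,0) — stop
  → r_3 = 0.5427
beam 4: φ=0°, α=285°
  cosα=0.2588 sinα=-0.9659 | (1,1) | tMaxX 1.5455 tMaxY 0.4866 | tΔX 3.8637 tΔY 1.0353
    t=0.4866 [y] (1,0) — stop
  → r_4 = 0.4866
beam 5: φ=45°, α=330°
  cosα=0.8660 sinα=-0.5000 | (1,1) | tMaxX 0.4619 tMaxY 0.9400 | tΔX 1.1547 tΔY 2.0000
    t=0.4619 [x] (2,1)
    t=0.9400 [y] (2,0) — stop
  → r_5 = 0.9400
beam 6: φ=90°, α=15°
  cosα=0.9659 sinα=0.2588 | (1,1) | tMaxX 0.4141 tMaxY 2.0478 | tΔX 1.0353 tΔY 3.8637
    t=0.4141 [x] (2,1)
    t=1.4494 [x] (3,1)
    t=2.0478 [y] (3,2)
    t=2.4847 [x] (4,2)
    t=3.5199 [x] (5,2)
    t=4.5552 [x] (6,2) — stop
  → r_6 = 4.5552
beam 7: φ=135°, α=60°
  cosα=0.5000 sinα=0.8660 | (1,1) | tMaxX 0.8000 tMaxY 0.6120 | tΔX 2.0000 tΔY 1.1547
    t=0.6120 [y] (1,2)
    t=0.8000 [x] (2,2) — stop
  → r_7 = 0.8000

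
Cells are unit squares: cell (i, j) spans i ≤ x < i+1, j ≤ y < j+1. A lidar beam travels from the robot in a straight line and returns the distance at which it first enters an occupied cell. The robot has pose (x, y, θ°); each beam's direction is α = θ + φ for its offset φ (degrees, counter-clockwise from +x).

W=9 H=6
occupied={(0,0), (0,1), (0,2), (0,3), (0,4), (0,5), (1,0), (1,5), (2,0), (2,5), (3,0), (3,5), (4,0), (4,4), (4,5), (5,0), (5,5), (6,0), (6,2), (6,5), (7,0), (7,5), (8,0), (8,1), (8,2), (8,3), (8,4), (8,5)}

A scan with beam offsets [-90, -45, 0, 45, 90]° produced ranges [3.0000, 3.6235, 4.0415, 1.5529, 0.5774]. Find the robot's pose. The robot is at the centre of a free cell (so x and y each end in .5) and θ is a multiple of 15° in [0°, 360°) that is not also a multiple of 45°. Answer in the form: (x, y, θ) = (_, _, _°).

The pose lattice has 26·16 = 416 candidates. Test each by forward raycasting.
  (2.5, 3.5, 240°): beam 1 = 1.7321 ≠ 3.0000 ✗
  (2.5, 1.5, 165°): beam 1 = 3.6235 ≠ 3.0000 ✗
  (5.5, 3.5, 75°): beam 1 = 2.5882 ≠ 3.0000 ✗
  …
  (2.5, 4.5, 330°): r_1=3.0000, r_2=3.6235, r_3=4.0415, r_4=1.5529, r_5=0.5774 — all match ✓
Only this pose fits every beam.

(x, y, θ) = (2.5, 4.5, 330°)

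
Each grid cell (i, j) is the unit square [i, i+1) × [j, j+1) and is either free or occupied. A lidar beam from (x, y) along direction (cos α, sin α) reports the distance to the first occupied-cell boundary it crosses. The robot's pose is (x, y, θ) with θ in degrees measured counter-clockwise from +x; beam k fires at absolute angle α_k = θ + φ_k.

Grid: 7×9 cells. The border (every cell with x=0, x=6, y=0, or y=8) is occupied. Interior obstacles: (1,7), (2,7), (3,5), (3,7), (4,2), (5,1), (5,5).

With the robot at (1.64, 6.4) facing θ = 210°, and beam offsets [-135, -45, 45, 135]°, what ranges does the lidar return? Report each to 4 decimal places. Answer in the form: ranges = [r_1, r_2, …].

beam 1: φ=-135°, α=75°
  direction (0.2588, 0.9659); cell (1,6); t to first gridline: x 1.3909, y 0.6212 (then +3.8637 / +1.0353)
    (1,7) via y @ 0.6212  # hit
  → r_1 = 0.6212
beam 2: φ=-45°, α=165°
  direction (-0.9659, 0.2588); cell (1,6); t to first gridline: x 0.6626, y 2.3182 (then +1.0353 / +3.8637)
    (0,6) via x @ 0.6626  # hit
  → r_2 = 0.6626
beam 3: φ=45°, α=255°
  direction (-0.2588, -0.9659); cell (1,6); t to first gridline: x 2.4728, y 0.4141 (then +3.8637 / +1.0353)
    (1,5) via y @ 0.4141
    (1,4) via y @ 1.4494
    (0,4) via x @ 2.4728  # hit
  → r_3 = 2.4728
beam 4: φ=135°, α=345°
  direction (0.9659, -0.2588); cell (1,6); t to first gridline: x 0.3727, y 1.5455 (then +1.0353 / +3.8637)
    (2,6) via x @ 0.3727
    (3,6) via x @ 1.4080
    (3,5) via y @ 1.5455  # hit
  → r_4 = 1.5455

ranges = [0.6212, 0.6626, 2.4728, 1.5455]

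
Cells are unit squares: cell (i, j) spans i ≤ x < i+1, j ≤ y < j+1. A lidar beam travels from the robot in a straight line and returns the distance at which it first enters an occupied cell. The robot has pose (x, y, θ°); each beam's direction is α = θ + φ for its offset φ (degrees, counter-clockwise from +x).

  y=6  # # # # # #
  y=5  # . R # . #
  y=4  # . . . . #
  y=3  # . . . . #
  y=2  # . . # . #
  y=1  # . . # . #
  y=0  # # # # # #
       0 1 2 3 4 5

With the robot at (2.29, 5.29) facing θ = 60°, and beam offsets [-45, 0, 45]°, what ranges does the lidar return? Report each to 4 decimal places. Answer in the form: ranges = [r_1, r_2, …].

ranges = [0.7350, 0.8198, 0.7350]

beam 1: φ=-45°, α=15°
  cosα=0.9659 sinα=0.2588 | (2,5) | tMaxX 0.7350 tMaxY 2.7432 | tΔX 1.0353 tΔY 3.8637
    t=0.7350 [x] (3,5) — stop
  → r_1 = 0.7350
beam 2: φ=0°, α=60°
  cosα=0.5000 sinα=0.8660 | (2,5) | tMaxX 1.4200 tMaxY 0.8198 | tΔX 2.0000 tΔY 1.1547
    t=0.8198 [y] (2,6) — stop
  → r_2 = 0.8198
beam 3: φ=45°, α=105°
  cosα=-0.2588 sinα=0.9659 | (2,5) | tMaxX 1.1205 tMaxY 0.7350 | tΔX 3.8637 tΔY 1.0353
    t=0.7350 [y] (2,6) — stop
  → r_3 = 0.7350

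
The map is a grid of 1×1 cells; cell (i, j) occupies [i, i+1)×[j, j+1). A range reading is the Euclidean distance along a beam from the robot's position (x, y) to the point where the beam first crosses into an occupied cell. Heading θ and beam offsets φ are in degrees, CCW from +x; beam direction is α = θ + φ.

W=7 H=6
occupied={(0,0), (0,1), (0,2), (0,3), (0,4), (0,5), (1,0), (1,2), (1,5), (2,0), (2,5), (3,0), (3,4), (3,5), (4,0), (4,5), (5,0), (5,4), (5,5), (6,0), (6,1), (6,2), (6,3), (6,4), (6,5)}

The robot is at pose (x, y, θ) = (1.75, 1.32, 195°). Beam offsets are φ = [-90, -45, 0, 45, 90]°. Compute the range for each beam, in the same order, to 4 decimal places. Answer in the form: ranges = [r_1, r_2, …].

beam 1: φ=-90°, α=105°
  cosα=-0.2588 sinα=0.9659 | (1,1) | tMaxX 2.8978 tMaxY 0.7040 | tΔX 3.8637 tΔY 1.0353
    t=0.7040 [y] (1,2) — stop
  → r_1 = 0.7040
beam 2: φ=-45°, α=150°
  cosα=-0.8660 sinα=0.5000 | (1,1) | tMaxX 0.8660 tMaxY 1.3600 | tΔX 1.1547 tΔY 2.0000
    t=0.8660 [x] (0,1) — stop
  → r_2 = 0.8660
beam 3: φ=0°, α=195°
  cosα=-0.9659 sinα=-0.2588 | (1,1) | tMaxX 0.7765 tMaxY 1.2364 | tΔX 1.0353 tΔY 3.8637
    t=0.7765 [x] (0,1) — stop
  → r_3 = 0.7765
beam 4: φ=45°, α=240°
  cosα=-0.5000 sinα=-0.8660 | (1,1) | tMaxX 1.5000 tMaxY 0.3695 | tΔX 2.0000 tΔY 1.1547
    t=0.3695 [y] (1,0) — stop
  → r_4 = 0.3695
beam 5: φ=90°, α=285°
  cosα=0.2588 sinα=-0.9659 | (1,1) | tMaxX 0.9659 tMaxY 0.3313 | tΔX 3.8637 tΔY 1.0353
    t=0.3313 [y] (1,0) — stop
  → r_5 = 0.3313

ranges = [0.7040, 0.8660, 0.7765, 0.3695, 0.3313]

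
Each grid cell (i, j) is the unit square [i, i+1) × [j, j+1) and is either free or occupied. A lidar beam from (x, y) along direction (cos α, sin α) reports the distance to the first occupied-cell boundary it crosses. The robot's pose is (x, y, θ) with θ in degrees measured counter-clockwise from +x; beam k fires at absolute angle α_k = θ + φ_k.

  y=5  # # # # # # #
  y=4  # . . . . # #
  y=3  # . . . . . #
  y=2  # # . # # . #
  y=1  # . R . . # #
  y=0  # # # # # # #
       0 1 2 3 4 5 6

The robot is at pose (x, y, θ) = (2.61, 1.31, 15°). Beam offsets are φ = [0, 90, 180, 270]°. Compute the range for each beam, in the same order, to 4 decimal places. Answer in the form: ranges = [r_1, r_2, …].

ranges = [2.4743, 3.8202, 1.1977, 0.3209]

beam 1: φ=0°, α=15°
  dir = (cos 15°, sin 15°) = (0.9659, 0.2588); from cell (2,1)
  next x-line at t=0.4038, next y-line at t=2.6660; Δt_x=1.0353, Δt_y=3.8637
    x: enter (3,1) at t=0.4038
    x: enter (4,1) at t=1.4390
    x: enter (5,1) at t=2.4743 ← occupied
  → r_1 = 2.4743
beam 2: φ=90°, α=105°
  dir = (cos 105°, sin 105°) = (-0.2588, 0.9659); from cell (2,1)
  next x-line at t=2.3569, next y-line at t=0.7143; Δt_x=3.8637, Δt_y=1.0353
    y: enter (2,2) at t=0.7143
    y: enter (2,3) at t=1.7496
    x: enter (1,3) at t=2.3569
    y: enter (1,4) at t=2.7849
    y: enter (1,5) at t=3.8202 ← occupied
  → r_2 = 3.8202
beam 3: φ=180°, α=195°
  dir = (cos 195°, sin 195°) = (-0.9659, -0.2588); from cell (2,1)
  next x-line at t=0.6315, next y-line at t=1.1977; Δt_x=1.0353, Δt_y=3.8637
    x: enter (1,1) at t=0.6315
    y: enter (1,0) at t=1.1977 ← occupied
  → r_3 = 1.1977
beam 4: φ=270°, α=285°
  dir = (cos 285°, sin 285°) = (0.2588, -0.9659); from cell (2,1)
  next x-line at t=1.5068, next y-line at t=0.3209; Δt_x=3.8637, Δt_y=1.0353
    y: enter (2,0) at t=0.3209 ← occupied
  → r_4 = 0.3209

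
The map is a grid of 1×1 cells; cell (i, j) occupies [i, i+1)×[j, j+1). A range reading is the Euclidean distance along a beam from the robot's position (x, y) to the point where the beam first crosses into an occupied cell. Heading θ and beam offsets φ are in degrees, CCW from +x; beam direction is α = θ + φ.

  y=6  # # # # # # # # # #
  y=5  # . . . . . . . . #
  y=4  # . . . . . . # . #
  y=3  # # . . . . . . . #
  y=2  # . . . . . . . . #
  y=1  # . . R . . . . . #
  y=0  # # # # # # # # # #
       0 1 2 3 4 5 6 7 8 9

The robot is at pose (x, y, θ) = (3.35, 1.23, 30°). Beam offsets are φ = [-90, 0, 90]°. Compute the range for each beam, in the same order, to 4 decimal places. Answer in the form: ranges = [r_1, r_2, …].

ranges = [0.2656, 6.5241, 2.7000]

beam 1: φ=-90°, α=300°
  cosα=0.5000 sinα=-0.8660 | (3,1) | tMaxX 1.3000 tMaxY 0.2656 | tΔX 2.0000 tΔY 1.1547
    t=0.2656 [y] (3,0) — stop
  → r_1 = 0.2656
beam 2: φ=0°, α=30°
  cosα=0.8660 sinα=0.5000 | (3,1) | tMaxX 0.7506 tMaxY 1.5400 | tΔX 1.1547 tΔY 2.0000
    t=0.7506 [x] (4,1)
    t=1.5400 [y] (4,2)
    t=1.9053 [x] (5,2)
    t=3.0600 [x] (6,2)
    t=3.5400 [y] (6,3)
    t=4.2147 [x] (7,3)
    t=5.3694 [x] (8,3)
    t=5.5400 [y] (8,4)
    t=6.5241 [x] (9,4) — stop
  → r_2 = 6.5241
beam 3: φ=90°, α=120°
  cosα=-0.5000 sinα=0.8660 | (3,1) | tMaxX 0.7000 tMaxY 0.8891 | tΔX 2.0000 tΔY 1.1547
    t=0.7000 [x] (2,1)
    t=0.8891 [y] (2,2)
    t=2.0438 [y] (2,3)
    t=2.7000 [x] (1,3) — stop
  → r_3 = 2.7000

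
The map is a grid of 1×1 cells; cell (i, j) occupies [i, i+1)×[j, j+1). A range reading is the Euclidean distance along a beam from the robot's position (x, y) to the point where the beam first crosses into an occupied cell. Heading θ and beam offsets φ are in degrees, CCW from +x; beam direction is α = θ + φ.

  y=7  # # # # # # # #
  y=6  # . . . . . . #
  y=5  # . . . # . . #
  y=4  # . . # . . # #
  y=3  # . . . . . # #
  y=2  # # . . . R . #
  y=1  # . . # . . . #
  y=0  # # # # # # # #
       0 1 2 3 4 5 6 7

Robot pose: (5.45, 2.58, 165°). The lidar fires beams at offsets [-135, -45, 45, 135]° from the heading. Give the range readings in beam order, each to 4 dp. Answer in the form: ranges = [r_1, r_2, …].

ranges = [0.8400, 2.7944, 1.6743, 1.8244]

beam 1: φ=-135°, α=30°
  d=(0.8660,0.5000)  start (5,2)  tX=0.6351 tY=0.8400  stride 1/|dx|=1.1547 1/|dy|=2.0000
    cross x-line → (6,2), t=0.6351
    cross y-line → (6,3), t=0.8400 (wall)
  → r_1 = 0.8400
beam 2: φ=-45°, α=120°
  d=(-0.5000,0.8660)  start (5,2)  tX=0.9000 tY=0.4850  stride 1/|dx|=2.0000 1/|dy|=1.1547
    cross y-line → (5,3), t=0.4850
    cross x-line → (4,3), t=0.9000
    cross y-line → (4,4), t=1.6397
    cross y-line → (4,5), t=2.7944 (wall)
  → r_2 = 2.7944
beam 3: φ=45°, α=210°
  d=(-0.8660,-0.5000)  start (5,2)  tX=0.5196 tY=1.1600  stride 1/|dx|=1.1547 1/|dy|=2.0000
    cross x-line → (4,2), t=0.5196
    cross y-line → (4,1), t=1.1600
    cross x-line → (3,1), t=1.6743 (wall)
  → r_3 = 1.6743
beam 4: φ=135°, α=300°
  d=(0.5000,-0.8660)  start (5,2)  tX=1.1000 tY=0.6697  stride 1/|dx|=2.0000 1/|dy|=1.1547
    cross y-line → (5,1), t=0.6697
    cross x-line → (6,1), t=1.1000
    cross y-line → (6,0), t=1.8244 (wall)
  → r_4 = 1.8244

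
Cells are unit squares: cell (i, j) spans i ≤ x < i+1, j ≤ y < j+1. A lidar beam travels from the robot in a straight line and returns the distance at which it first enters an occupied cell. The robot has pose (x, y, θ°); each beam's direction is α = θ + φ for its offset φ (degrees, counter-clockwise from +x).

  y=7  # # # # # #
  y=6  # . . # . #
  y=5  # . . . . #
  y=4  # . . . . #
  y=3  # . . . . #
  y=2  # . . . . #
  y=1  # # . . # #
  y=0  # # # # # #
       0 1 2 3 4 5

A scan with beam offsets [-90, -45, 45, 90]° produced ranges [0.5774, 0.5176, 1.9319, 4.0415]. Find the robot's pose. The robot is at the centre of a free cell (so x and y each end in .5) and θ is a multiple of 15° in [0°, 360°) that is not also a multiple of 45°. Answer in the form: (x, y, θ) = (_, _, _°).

Candidates: 21 free-cell centres × 16 headings = 336 poses. Raycast each; keep the one whose scan matches to 4 dp.
  (2.5, 5.5, 150°): beam 1 = 1.0000 ≠ 0.5774 ✗
  (3.5, 3.5, 75°): beam 1 = 1.5529 ≠ 0.5774 ✗
  (1.5, 6.5, 120°): beam 1 = 1.0000 ≠ 0.5774 ✗
  …
  (4.5, 4.5, 60°): r_1=0.5774, r_2=0.5176, r_3=1.9319, r_4=4.0415 — all match ✓
No second candidate reproduces the full scan.

(x, y, θ) = (4.5, 4.5, 60°)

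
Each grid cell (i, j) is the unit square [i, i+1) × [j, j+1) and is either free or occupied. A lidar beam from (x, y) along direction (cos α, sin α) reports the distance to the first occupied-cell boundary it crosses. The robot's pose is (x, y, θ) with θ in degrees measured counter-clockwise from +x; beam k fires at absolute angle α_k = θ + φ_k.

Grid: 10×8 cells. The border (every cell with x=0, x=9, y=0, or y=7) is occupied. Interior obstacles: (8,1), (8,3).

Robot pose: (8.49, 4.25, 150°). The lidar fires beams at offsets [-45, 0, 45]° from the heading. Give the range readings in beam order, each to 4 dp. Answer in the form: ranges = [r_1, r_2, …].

ranges = [2.8470, 5.5000, 7.7542]

beam 1: φ=-45°, α=105°
  cosα=-0.2588 sinα=0.9659 | (8,4) | tMaxX 1.8932 tMaxY 0.7765 | tΔX 3.8637 tΔY 1.0353
    t=0.7765 [y] (8,5)
    t=1.8117 [y] (8,6)
    t=1.8932 [x] (7,6)
    t=2.8470 [y] (7,7) — stop
  → r_1 = 2.8470
beam 2: φ=0°, α=150°
  cosα=-0.8660 sinα=0.5000 | (8,4) | tMaxX 0.5658 tMaxY 1.5000 | tΔX 1.1547 tΔY 2.0000
    t=0.5658 [x] (7,4)
    t=1.5000 [y] (7,5)
    t=1.7205 [x] (6,5)
    t=2.8752 [x] (5,5)
    t=3.5000 [y] (5,6)
    t=4.0299 [x] (4,6)
    t=5.1846 [x] (3,6)
    t=5.5000 [y] (3,7) — stop
  → r_2 = 5.5000
beam 3: φ=45°, α=195°
  cosα=-0.9659 sinα=-0.2588 | (8,4) | tMaxX 0.5073 tMaxY 0.9659 | tΔX 1.0353 tΔY 3.8637
    t=0.5073 [x] (7,4)
    t=0.9659 [y] (7,3)
    t=1.5426 [x] (6,3)
    t=2.5778 [x] (5,3)
    t=3.6131 [x] (4,3)
    t=4.6484 [x] (3,3)
    t=4.8296 [y] (3,2)
    t=5.6837 [x] (2,2)
    t=6.7189 [x] (1,2)
    t=7.7542 [x] (0,2) — stop
  → r_3 = 7.7542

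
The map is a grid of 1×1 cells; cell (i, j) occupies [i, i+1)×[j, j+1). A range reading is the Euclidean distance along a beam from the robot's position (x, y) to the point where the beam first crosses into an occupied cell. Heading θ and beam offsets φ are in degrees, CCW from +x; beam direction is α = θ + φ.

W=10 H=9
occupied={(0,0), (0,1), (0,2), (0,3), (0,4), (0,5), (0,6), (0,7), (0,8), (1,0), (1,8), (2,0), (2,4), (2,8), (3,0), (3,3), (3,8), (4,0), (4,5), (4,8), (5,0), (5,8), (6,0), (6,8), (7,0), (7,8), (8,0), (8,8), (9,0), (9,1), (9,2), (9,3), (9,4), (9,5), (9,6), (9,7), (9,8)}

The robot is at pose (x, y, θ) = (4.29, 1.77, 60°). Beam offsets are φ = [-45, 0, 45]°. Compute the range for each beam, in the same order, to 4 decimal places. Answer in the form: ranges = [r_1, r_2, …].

beam 1: φ=-45°, α=15°
  direction (0.9659, 0.2588); cell (4,1); t to first gridline: x 0.7350, y 0.8887 (then +1.0353 / +3.8637)
    (5,1) via x @ 0.7350
    (5,2) via y @ 0.8887
    (6,2) via x @ 1.7703
    (7,2) via x @ 2.8056
    (8,2) via x @ 3.8409
    (8,3) via y @ 4.7524
    (9,3) via x @ 4.8762  # hit
  → r_1 = 4.8762
beam 2: φ=0°, α=60°
  direction (0.5000, 0.8660); cell (4,1); t to first gridline: x 1.4200, y 0.2656 (then +2.0000 / +1.1547)
    (4,2) via y @ 0.2656
    (5,2) via x @ 1.4200
    (5,3) via y @ 1.4203
    (5,4) via y @ 2.5750
    (6,4) via x @ 3.4200
    (6,5) via y @ 3.7297
    (6,6) via y @ 4.8844
    (7,6) via x @ 5.4200
    (7,7) via y @ 6.0391
    (7,8) via y @ 7.1938  # hit
  → r_2 = 7.1938
beam 3: φ=45°, α=105°
  direction (-0.2588, 0.9659); cell (4,1); t to first gridline: x 1.1205, y 0.2381 (then +3.8637 / +1.0353)
    (4,2) via y @ 0.2381
    (3,2) via x @ 1.1205
    (3,3) via y @ 1.2734  # hit
  → r_3 = 1.2734

ranges = [4.8762, 7.1938, 1.2734]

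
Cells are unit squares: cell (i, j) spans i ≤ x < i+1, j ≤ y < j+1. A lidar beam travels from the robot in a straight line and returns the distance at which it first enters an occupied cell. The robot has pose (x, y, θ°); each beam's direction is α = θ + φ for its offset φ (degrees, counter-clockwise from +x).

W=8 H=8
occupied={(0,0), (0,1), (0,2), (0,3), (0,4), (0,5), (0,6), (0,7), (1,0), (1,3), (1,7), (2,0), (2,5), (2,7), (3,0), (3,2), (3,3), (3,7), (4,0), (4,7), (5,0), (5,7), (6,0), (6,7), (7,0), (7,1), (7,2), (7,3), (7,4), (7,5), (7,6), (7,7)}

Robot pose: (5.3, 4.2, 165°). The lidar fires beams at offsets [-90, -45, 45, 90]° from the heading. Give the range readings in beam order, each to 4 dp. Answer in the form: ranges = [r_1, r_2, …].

ranges = [2.8988, 3.2332, 1.5011, 3.3129]

beam 1: φ=-90°, α=75°
  cosα=0.2588 sinα=0.9659 | (5,4) | tMaxX 2.7046 tMaxY 0.8282 | tΔX 3.8637 tΔY 1.0353
    t=0.8282 [y] (5,5)
    t=1.8635 [y] (5,6)
    t=2.7046 [x] (6,6)
    t=2.8988 [y] (6,7) — stop
  → r_1 = 2.8988
beam 2: φ=-45°, α=120°
  cosα=-0.5000 sinα=0.8660 | (5,4) | tMaxX 0.6000 tMaxY 0.9238 | tΔX 2.0000 tΔY 1.1547
    t=0.6000 [x] (4,4)
    t=0.9238 [y] (4,5)
    t=2.0785 [y] (4,6)
    t=2.6000 [x] (3,6)
    t=3.2332 [y] (3,7) — stop
  → r_2 = 3.2332
beam 3: φ=45°, α=210°
  cosα=-0.8660 sinα=-0.5000 | (5,4) | tMaxX 0.3464 tMaxY 0.4000 | tΔX 1.1547 tΔY 2.0000
    t=0.3464 [x] (4,4)
    t=0.4000 [y] (4,3)
    t=1.5011 [x] (3,3) — stop
  → r_3 = 1.5011
beam 4: φ=90°, α=255°
  cosα=-0.2588 sinα=-0.9659 | (5,4) | tMaxX 1.1591 tMaxY 0.2071 | tΔX 3.8637 tΔY 1.0353
    t=0.2071 [y] (5,3)
    t=1.1591 [x] (4,3)
    t=1.2423 [y] (4,2)
    t=2.2776 [y] (4,1)
    t=3.3129 [y] (4,0) — stop
  → r_4 = 3.3129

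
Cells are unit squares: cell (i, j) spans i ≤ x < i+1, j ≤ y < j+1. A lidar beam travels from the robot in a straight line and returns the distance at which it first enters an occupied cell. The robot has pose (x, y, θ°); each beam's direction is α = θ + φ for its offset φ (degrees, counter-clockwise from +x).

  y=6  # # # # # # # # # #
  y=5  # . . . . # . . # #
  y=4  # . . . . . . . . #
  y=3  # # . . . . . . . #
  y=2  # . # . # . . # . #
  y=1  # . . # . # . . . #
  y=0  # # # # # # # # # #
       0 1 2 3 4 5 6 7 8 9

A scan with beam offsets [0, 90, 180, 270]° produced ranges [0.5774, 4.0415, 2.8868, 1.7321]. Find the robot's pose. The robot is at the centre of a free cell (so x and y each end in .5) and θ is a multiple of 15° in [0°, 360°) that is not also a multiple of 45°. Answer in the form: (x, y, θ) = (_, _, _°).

The pose lattice has 32·16 = 512 candidates. Test each by forward raycasting.
  (5.5, 4.5, 120°): beam 2 = 3.0000 ≠ 4.0415 ✗
  (2.5, 4.5, 345°): beam 1 = 6.7293 ≠ 0.5774 ✗
  (3.5, 5.5, 120°): beam 2 = 2.8868 ≠ 4.0415 ✗
  (6.5, 3.5, 60°): beam 1 = 2.8868 ≠ 0.5774 ✗
  …
  (4.5, 3.5, 300°): r_1=0.5774, r_2=4.0415, r_3=2.8868, r_4=1.7321 — all match ✓
No second candidate reproduces the full scan.

(x, y, θ) = (4.5, 3.5, 300°)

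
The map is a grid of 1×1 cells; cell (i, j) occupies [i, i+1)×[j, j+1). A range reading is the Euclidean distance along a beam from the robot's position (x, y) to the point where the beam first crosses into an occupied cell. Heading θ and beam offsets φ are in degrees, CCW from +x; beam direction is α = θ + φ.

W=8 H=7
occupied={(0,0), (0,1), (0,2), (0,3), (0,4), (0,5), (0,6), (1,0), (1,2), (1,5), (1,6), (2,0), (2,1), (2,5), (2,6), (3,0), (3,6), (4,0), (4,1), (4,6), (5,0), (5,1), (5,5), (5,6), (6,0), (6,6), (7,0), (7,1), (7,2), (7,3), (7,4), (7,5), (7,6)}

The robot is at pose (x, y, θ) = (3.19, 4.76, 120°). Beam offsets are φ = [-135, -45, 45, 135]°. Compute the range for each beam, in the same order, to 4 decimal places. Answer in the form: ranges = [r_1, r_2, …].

beam 1: φ=-135°, α=345°
  d=(0.9659,-0.2588)  start (3,4)  tX=0.8386 tY=2.9364  stride 1/|dx|=1.0353 1/|dy|=3.8637
    cross x-line → (4,4), t=0.8386
    cross x-line → (5,4), t=1.8738
    cross x-line → (6,4), t=2.9091
    cross y-line → (6,3), t=2.9364
    cross x-line → (7,3), t=3.9444 (wall)
  → r_1 = 3.9444
beam 2: φ=-45°, α=75°
  d=(0.2588,0.9659)  start (3,4)  tX=3.1296 tY=0.2485  stride 1/|dx|=3.8637 1/|dy|=1.0353
    cross y-line → (3,5), t=0.2485
    cross y-line → (3,6), t=1.2837 (wall)
  → r_2 = 1.2837
beam 3: φ=45°, α=165°
  d=(-0.9659,0.2588)  start (3,4)  tX=0.1967 tY=0.9273  stride 1/|dx|=1.0353 1/|dy|=3.8637
    cross x-line → (2,4), t=0.1967
    cross y-line → (2,5), t=0.9273 (wall)
  → r_3 = 0.9273
beam 4: φ=135°, α=255°
  d=(-0.2588,-0.9659)  start (3,4)  tX=0.7341 tY=0.7868  stride 1/|dx|=3.8637 1/|dy|=1.0353
    cross x-line → (2,4), t=0.7341
    cross y-line → (2,3), t=0.7868
    cross y-line → (2,2), t=1.8221
    cross y-line → (2,1), t=2.8574 (wall)
  → r_4 = 2.8574

ranges = [3.9444, 1.2837, 0.9273, 2.8574]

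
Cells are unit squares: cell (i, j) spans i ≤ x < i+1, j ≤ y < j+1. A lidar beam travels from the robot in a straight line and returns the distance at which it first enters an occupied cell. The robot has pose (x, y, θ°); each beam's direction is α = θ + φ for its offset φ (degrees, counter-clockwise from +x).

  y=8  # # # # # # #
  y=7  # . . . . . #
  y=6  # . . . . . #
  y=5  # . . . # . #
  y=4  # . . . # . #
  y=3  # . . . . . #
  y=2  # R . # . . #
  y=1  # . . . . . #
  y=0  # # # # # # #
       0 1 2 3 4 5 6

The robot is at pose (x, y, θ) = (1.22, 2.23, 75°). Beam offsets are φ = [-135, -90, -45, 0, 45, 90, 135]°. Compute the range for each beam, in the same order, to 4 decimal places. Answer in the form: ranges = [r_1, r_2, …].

ranges = [1.4203, 4.7524, 3.5400, 5.9735, 0.4400, 0.2278, 0.2540]

beam 1: φ=-135°, α=300°
  d=(0.5000,-0.8660)  start (1,2)  tX=1.5600 tY=0.2656  stride 1/|dx|=2.0000 1/|dy|=1.1547
    cross y-line → (1,1), t=0.2656
    cross y-line → (1,0), t=1.4203 (wall)
  → r_1 = 1.4203
beam 2: φ=-90°, α=345°
  d=(0.9659,-0.2588)  start (1,2)  tX=0.8075 tY=0.8887  stride 1/|dx|=1.0353 1/|dy|=3.8637
    cross x-line → (2,2), t=0.8075
    cross y-line → (2,1), t=0.8887
    cross x-line → (3,1), t=1.8428
    cross x-line → (4,1), t=2.8781
    cross x-line → (5,1), t=3.9133
    cross y-line → (5,0), t=4.7524 (wall)
  → r_2 = 4.7524
beam 3: φ=-45°, α=30°
  d=(0.8660,0.5000)  start (1,2)  tX=0.9007 tY=1.5400  stride 1/|dx|=1.1547 1/|dy|=2.0000
    cross x-line → (2,2), t=0.9007
    cross y-line → (2,3), t=1.5400
    cross x-line → (3,3), t=2.0554
    cross x-line → (4,3), t=3.2101
    cross y-line → (4,4), t=3.5400 (wall)
  → r_3 = 3.5400
beam 4: φ=0°, α=75°
  d=(0.2588,0.9659)  start (1,2)  tX=3.0137 tY=0.7972  stride 1/|dx|=3.8637 1/|dy|=1.0353
    cross y-line → (1,3), t=0.7972
    cross y-line → (1,4), t=1.8324
    cross y-line → (1,5), t=2.8677
    cross x-line → (2,5), t=3.0137
    cross y-line → (2,6), t=3.9030
    cross y-line → (2,7), t=4.9383
    cross y-line → (2,8), t=5.9735 (wall)
  → r_4 = 5.9735
beam 5: φ=45°, α=120°
  d=(-0.5000,0.8660)  start (1,2)  tX=0.4400 tY=0.8891  stride 1/|dx|=2.0000 1/|dy|=1.1547
    cross x-line → (0,2), t=0.4400 (wall)
  → r_5 = 0.4400
beam 6: φ=90°, α=165°
  d=(-0.9659,0.2588)  start (1,2)  tX=0.2278 tY=2.9751  stride 1/|dx|=1.0353 1/|dy|=3.8637
    cross x-line → (0,2), t=0.2278 (wall)
  → r_6 = 0.2278
beam 7: φ=135°, α=210°
  d=(-0.8660,-0.5000)  start (1,2)  tX=0.2540 tY=0.4600  stride 1/|dx|=1.1547 1/|dy|=2.0000
    cross x-line → (0,2), t=0.2540 (wall)
  → r_7 = 0.2540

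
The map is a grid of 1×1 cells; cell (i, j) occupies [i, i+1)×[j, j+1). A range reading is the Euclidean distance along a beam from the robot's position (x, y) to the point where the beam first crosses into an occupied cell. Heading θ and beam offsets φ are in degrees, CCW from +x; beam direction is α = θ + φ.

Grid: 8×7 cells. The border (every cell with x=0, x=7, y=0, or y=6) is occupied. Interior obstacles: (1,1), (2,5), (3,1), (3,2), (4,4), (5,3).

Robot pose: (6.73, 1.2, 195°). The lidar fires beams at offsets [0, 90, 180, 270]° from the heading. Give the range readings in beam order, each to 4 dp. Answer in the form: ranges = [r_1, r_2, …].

beam 1: φ=0°, α=195°
  d=(-0.9659,-0.2588)  start (6,1)  tX=0.7558 tY=0.7727  stride 1/|dx|=1.0353 1/|dy|=3.8637
    cross x-line → (5,1), t=0.7558
    cross y-line → (5,0), t=0.7727 (wall)
  → r_1 = 0.7727
beam 2: φ=90°, α=285°
  d=(0.2588,-0.9659)  start (6,1)  tX=1.0432 tY=0.2071  stride 1/|dx|=3.8637 1/|dy|=1.0353
    cross y-line → (6,0), t=0.2071 (wall)
  → r_2 = 0.2071
beam 3: φ=180°, α=15°
  d=(0.9659,0.2588)  start (6,1)  tX=0.2795 tY=3.0910  stride 1/|dx|=1.0353 1/|dy|=3.8637
    cross x-line → (7,1), t=0.2795 (wall)
  → r_3 = 0.2795
beam 4: φ=270°, α=105°
  d=(-0.2588,0.9659)  start (6,1)  tX=2.8205 tY=0.8282  stride 1/|dx|=3.8637 1/|dy|=1.0353
    cross y-line → (6,2), t=0.8282
    cross y-line → (6,3), t=1.8635
    cross x-line → (5,3), t=2.8205 (wall)
  → r_4 = 2.8205

ranges = [0.7727, 0.2071, 0.2795, 2.8205]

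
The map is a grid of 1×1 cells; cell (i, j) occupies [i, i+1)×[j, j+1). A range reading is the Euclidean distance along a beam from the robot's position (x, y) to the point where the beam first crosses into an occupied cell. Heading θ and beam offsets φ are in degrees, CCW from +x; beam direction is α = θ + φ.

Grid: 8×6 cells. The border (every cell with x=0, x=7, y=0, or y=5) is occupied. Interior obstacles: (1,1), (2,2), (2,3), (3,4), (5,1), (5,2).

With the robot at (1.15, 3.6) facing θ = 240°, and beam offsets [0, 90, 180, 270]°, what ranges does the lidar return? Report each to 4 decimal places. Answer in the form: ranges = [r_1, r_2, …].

beam 1: φ=0°, α=240°
  cosα=-0.5000 sinα=-0.8660 | (1,3) | tMaxX 0.3000 tMaxY 0.6928 | tΔX 2.0000 tΔY 1.1547
    t=0.3000 [x] (0,3) — stop
  → r_1 = 0.3000
beam 2: φ=90°, α=330°
  cosα=0.8660 sinα=-0.5000 | (1,3) | tMaxX 0.9815 tMaxY 1.2000 | tΔX 1.1547 tΔY 2.0000
    t=0.9815 [x] (2,3) — stop
  → r_2 = 0.9815
beam 3: φ=180°, α=60°
  cosα=0.5000 sinα=0.8660 | (1,3) | tMaxX 1.7000 tMaxY 0.4619 | tΔX 2.0000 tΔY 1.1547
    t=0.4619 [y] (1,4)
    t=1.6166 [y] (1,5) — stop
  → r_3 = 1.6166
beam 4: φ=270°, α=150°
  cosα=-0.8660 sinα=0.5000 | (1,3) | tMaxX 0.1732 tMaxY 0.8000 | tΔX 1.1547 tΔY 2.0000
    t=0.1732 [x] (0,3) — stop
  → r_4 = 0.1732

ranges = [0.3000, 0.9815, 1.6166, 0.1732]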